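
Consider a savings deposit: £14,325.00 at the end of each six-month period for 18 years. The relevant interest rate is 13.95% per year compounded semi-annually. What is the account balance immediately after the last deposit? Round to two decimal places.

This is an ordinary annuity: 36 deposits of £14,325.00 at the end of each six-month period.
Periodic rate r = 0.1395/2 per half-year; n is counted in half-years.
FV = PMT × [((1+r)^n − 1)/r] = 14,325 × [(1+r)^36 − 1] / r = £2,121,177.16

£2,121,177.16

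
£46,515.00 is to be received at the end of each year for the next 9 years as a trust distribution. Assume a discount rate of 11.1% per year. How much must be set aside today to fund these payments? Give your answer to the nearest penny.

This is an ordinary annuity: 9 payments of £46,515.00 at the end of each year.
Periodic rate r = 0.111 per year.
PV = PMT × [(1 − (1+r)^−n)/r] = 46,515 × [1 − (1+r)^−9] / r = £256,557.74

£256,557.74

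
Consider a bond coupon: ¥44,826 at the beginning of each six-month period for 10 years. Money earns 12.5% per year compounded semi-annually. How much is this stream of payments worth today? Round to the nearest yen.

This is an annuity due: 20 payments of ¥44,826 at the beginning of each six-month period.
Periodic rate r = 0.125/2 per half-year; n is counted in half-years.
PV = PMT × [(1 − (1+r)^−n)/r] × (1+r) = 44,826 × [1 − (1+r)^−20] / r × (1+r) = ¥535,369

¥535,369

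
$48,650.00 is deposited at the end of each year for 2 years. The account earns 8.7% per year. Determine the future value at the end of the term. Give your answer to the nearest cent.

$101,532.55

This is an ordinary annuity: 2 deposits of $48,650.00 at the end of each year.
Periodic rate r = 0.087 per year.
FV = PMT × [((1+r)^n − 1)/r] = 48,650 × [(1+r)^2 − 1] / r = $101,532.55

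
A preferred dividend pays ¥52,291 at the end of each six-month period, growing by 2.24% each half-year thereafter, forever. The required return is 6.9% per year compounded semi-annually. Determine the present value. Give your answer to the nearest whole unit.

¥4,321,570

Periodic rate r = 0.069/2 per half-year.
Growing perpetuity (Gordon): PV = PMT₁ / (r − g) = 52,291 / (r − 0.0224) = ¥4,321,570.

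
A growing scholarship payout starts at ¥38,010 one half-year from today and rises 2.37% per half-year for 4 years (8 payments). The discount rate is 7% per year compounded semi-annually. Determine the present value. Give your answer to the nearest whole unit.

¥282,812

Periodic rate r = 0.07/2 per half-year; n is counted in half-years.
Growing ordinary annuity: PV = PMT₁ × [1 − ((1+g)/(1+r))^n] / (r − g) = 38,010 × [1 − ((1+0.0237)/(1+r))^8] / (r − 0.0237) = ¥282,812.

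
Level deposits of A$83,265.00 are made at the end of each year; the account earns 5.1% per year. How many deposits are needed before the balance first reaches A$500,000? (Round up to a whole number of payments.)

6 payments

Periodic rate r = 0.051 per year.
Ordinary annuity FV: 500,000 = 83,265 × [((1+r)^n − 1)/r].
(1+r)^n = 1 + 500,000 × r / 83,265, so n = ln(1 + 500,000·r/83,265) / ln(1+r) = 5.37.
Round up to a whole number of payments: n = 6.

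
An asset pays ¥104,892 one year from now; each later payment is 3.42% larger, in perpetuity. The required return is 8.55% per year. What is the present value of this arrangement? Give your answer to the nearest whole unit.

¥2,044,678

Periodic rate r = 0.0855 per year.
Growing perpetuity (Gordon): PV = PMT₁ / (r − g) = 104,892 / (r − 0.0342) = ¥2,044,678.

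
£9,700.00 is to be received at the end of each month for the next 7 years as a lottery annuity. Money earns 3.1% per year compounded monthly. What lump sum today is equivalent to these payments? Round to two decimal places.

This is an ordinary annuity: 84 payments of £9,700.00 at the end of each month.
Periodic rate r = 0.031/12 per month; n is counted in months.
PV = PMT × [(1 − (1+r)^−n)/r] = 9,700 × [1 − (1+r)^−84] / r = £731,610.69

£731,610.69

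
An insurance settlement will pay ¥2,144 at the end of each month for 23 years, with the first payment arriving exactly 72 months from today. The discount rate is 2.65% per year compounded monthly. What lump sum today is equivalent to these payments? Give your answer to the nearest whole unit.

¥378,545

Ordinary annuity of 276 payments, first payment at period 72.
Periodic rate r = 0.0265/12 per month; n is counted in months.
The ordinary-annuity PV formula values the stream one period before the first payment (period 71); discount that back 71 periods:
PV₀ = 2,144 × [1 − (1+r)^−276] / r × (1+r)^−71 = ¥378,545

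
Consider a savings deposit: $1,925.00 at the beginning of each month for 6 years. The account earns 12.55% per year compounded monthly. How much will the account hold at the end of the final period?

This is an annuity due: 72 deposits of $1,925.00 at the beginning of each month.
Periodic rate r = 0.1255/12 per month; n is counted in months.
FV = PMT × [((1+r)^n − 1)/r] × (1+r) = 1,925 × [(1+r)^72 − 1] / r × (1+r) = $207,391.17

$207,391.17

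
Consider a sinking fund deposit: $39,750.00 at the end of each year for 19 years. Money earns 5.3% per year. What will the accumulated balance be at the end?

$1,250,784.51

This is an ordinary annuity: 19 deposits of $39,750.00 at the end of each year.
Periodic rate r = 0.053 per year.
FV = PMT × [((1+r)^n − 1)/r] = 39,750 × [(1+r)^19 − 1] / r = $1,250,784.51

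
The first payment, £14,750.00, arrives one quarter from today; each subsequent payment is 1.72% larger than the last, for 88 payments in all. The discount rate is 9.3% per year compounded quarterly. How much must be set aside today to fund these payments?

£991,240.56

Periodic rate r = 0.093/4 per quarter; n is counted in quarters.
Growing ordinary annuity: PV = PMT₁ × [1 − ((1+g)/(1+r))^n] / (r − g) = 14,750 × [1 − ((1+0.0172)/(1+r))^88] / (r − 0.0172) = £991,240.56.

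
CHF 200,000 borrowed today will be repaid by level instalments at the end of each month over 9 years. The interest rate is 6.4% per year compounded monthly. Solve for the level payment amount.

CHF 2,440.90

Level ordinary annuity; solve PV = PMT × [(1 − (1+r)^−n)/r] for PMT.
Periodic rate r = 0.064/12 per month; n is counted in months.
With n = 108: PMT = 200,000 / ([(1 − (1+r)^−n)/r]) = CHF 2,440.90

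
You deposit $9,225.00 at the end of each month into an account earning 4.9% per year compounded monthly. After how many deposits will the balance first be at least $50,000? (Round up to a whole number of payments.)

6 payments

Periodic rate r = 0.049/12 per month; n is counted in months.
Ordinary annuity FV: 50,000 = 9,225 × [((1+r)^n − 1)/r].
(1+r)^n = 1 + 50,000 × r / 9,225, so n = ln(1 + 50,000·r/9,225) / ln(1+r) = 5.37.
Round up to a whole number of payments: n = 6.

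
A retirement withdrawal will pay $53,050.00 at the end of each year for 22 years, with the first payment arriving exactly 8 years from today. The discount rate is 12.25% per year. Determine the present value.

Ordinary annuity of 22 payments, first payment at period 8.
Periodic rate r = 0.1225 per year.
The ordinary-annuity PV formula values the stream one period before the first payment (period 7); discount that back 7 periods:
PV₀ = 53,050 × [1 − (1+r)^−22] / r × (1+r)^−7 = $177,685.62

$177,685.62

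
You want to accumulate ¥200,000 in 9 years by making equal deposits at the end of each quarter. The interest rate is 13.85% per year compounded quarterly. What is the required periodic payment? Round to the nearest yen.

¥2,879

Level ordinary annuity; solve FV = PMT × [((1+r)^n − 1)/r] for PMT.
Periodic rate r = 0.1385/4 per quarter; n is counted in quarters.
With n = 36: PMT = 200,000 / ([((1+r)^n − 1)/r]) = ¥2,879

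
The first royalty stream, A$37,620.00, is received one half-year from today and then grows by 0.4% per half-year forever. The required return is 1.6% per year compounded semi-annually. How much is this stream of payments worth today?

Periodic rate r = 0.016/2 per half-year.
Growing perpetuity (Gordon): PV = PMT₁ / (r − g) = 37,620 / (r − 0.004) = A$9,405,000.00.

A$9,405,000.00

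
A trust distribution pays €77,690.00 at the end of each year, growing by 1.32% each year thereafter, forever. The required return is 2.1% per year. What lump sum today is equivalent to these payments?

€9,960,256.41

Periodic rate r = 0.021 per year.
Growing perpetuity (Gordon): PV = PMT₁ / (r − g) = 77,690 / (r − 0.0132) = €9,960,256.41.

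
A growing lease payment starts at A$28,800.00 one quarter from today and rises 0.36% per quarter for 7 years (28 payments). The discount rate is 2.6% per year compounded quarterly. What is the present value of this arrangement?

A$770,792.52

Periodic rate r = 0.026/4 per quarter; n is counted in quarters.
Growing ordinary annuity: PV = PMT₁ × [1 − ((1+g)/(1+r))^n] / (r − g) = 28,800 × [1 − ((1+0.0036)/(1+r))^28] / (r − 0.0036) = A$770,792.52.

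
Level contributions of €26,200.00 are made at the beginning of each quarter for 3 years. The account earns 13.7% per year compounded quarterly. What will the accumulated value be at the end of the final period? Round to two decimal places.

This is an annuity due: 12 deposits of €26,200.00 at the beginning of each quarter.
Periodic rate r = 0.137/4 per quarter; n is counted in quarters.
FV = PMT × [((1+r)^n − 1)/r] × (1+r) = 26,200 × [(1+r)^12 − 1] / r × (1+r) = €393,984.53

€393,984.53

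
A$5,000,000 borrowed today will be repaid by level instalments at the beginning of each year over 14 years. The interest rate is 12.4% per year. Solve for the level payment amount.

A$684,927.94

Level annuity due; solve PV = PMT × [(1 − (1+r)^−n)/r] × (1+r) for PMT.
Periodic rate r = 0.124 per year.
With n = 14: PMT = 5,000,000 / ([(1 − (1+r)^−n)/r] × (1+r)) = A$684,927.94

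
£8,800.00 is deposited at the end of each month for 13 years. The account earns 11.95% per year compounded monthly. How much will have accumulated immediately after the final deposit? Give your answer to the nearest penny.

This is an ordinary annuity: 156 deposits of £8,800.00 at the end of each month.
Periodic rate r = 0.1195/12 per month; n is counted in months.
FV = PMT × [((1+r)^n − 1)/r] = 8,800 × [(1+r)^156 − 1] / r = £3,262,375.30

£3,262,375.30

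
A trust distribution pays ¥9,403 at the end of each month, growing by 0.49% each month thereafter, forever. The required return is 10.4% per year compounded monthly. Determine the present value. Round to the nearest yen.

¥2,496,372

Periodic rate r = 0.104/12 per month.
Growing perpetuity (Gordon): PV = PMT₁ / (r − g) = 9,403 / (r − 0.0049) = ¥2,496,372.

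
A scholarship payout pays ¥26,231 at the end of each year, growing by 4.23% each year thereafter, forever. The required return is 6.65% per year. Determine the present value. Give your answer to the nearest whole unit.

Periodic rate r = 0.0665 per year.
Growing perpetuity (Gordon): PV = PMT₁ / (r − g) = 26,231 / (r − 0.0423) = ¥1,083,926.

¥1,083,926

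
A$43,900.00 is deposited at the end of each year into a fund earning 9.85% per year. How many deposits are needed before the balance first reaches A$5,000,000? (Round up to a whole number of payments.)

Periodic rate r = 0.0985 per year.
Ordinary annuity FV: 5,000,000 = 43,900 × [((1+r)^n − 1)/r].
(1+r)^n = 1 + 5,000,000 × r / 43,900, so n = ln(1 + 5,000,000·r/43,900) / ln(1+r) = 26.64.
Round up to a whole number of payments: n = 27.

27 payments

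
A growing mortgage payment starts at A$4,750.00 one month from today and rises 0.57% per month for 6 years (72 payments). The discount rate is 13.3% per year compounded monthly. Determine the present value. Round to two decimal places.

A$281,580.18

Periodic rate r = 0.133/12 per month; n is counted in months.
Growing ordinary annuity: PV = PMT₁ × [1 − ((1+g)/(1+r))^n] / (r − g) = 4,750 × [1 − ((1+0.0057)/(1+r))^72] / (r − 0.0057) = A$281,580.18.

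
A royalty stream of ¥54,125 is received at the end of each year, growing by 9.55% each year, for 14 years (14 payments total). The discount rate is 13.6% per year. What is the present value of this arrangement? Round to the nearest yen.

Periodic rate r = 0.136 per year.
Growing ordinary annuity: PV = PMT₁ × [1 − ((1+g)/(1+r))^n] / (r − g) = 54,125 × [1 − ((1+0.0955)/(1+r))^14] / (r − 0.0955) = ¥532,487.

¥532,487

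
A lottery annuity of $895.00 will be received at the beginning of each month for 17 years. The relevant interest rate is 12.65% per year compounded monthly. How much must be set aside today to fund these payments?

This is an annuity due: 204 payments of $895.00 at the beginning of each month.
Periodic rate r = 0.1265/12 per month; n is counted in months.
PV = PMT × [(1 − (1+r)^−n)/r] × (1+r) = 895 × [1 − (1+r)^−204] / r × (1+r) = $75,694.22

$75,694.22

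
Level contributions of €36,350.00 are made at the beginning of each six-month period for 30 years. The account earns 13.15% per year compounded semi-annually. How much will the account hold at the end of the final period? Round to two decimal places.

This is an annuity due: 60 deposits of €36,350.00 at the beginning of each six-month period.
Periodic rate r = 0.1315/2 per half-year; n is counted in half-years.
FV = PMT × [((1+r)^n − 1)/r] × (1+r) = 36,350 × [(1+r)^60 − 1] / r × (1+r) = €26,300,406.75

€26,300,406.75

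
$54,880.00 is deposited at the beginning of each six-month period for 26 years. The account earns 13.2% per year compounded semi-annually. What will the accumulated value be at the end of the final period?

$23,717,395.09

This is an annuity due: 52 deposits of $54,880.00 at the beginning of each six-month period.
Periodic rate r = 0.132/2 per half-year; n is counted in half-years.
FV = PMT × [((1+r)^n − 1)/r] × (1+r) = 54,880 × [(1+r)^52 − 1] / r × (1+r) = $23,717,395.09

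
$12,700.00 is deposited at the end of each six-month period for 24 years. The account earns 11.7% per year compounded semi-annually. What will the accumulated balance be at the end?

$3,108,040.72

This is an ordinary annuity: 48 deposits of $12,700.00 at the end of each six-month period.
Periodic rate r = 0.117/2 per half-year; n is counted in half-years.
FV = PMT × [((1+r)^n − 1)/r] = 12,700 × [(1+r)^48 − 1] / r = $3,108,040.72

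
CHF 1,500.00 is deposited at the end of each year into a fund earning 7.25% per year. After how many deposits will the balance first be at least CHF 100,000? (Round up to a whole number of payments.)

Periodic rate r = 0.0725 per year.
Ordinary annuity FV: 100,000 = 1,500 × [((1+r)^n − 1)/r].
(1+r)^n = 1 + 100,000 × r / 1,500, so n = ln(1 + 100,000·r/1,500) / ln(1+r) = 25.20.
Round up to a whole number of payments: n = 26.

26 payments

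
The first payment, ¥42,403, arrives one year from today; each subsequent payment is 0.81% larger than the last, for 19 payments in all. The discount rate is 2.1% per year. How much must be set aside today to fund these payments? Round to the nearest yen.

¥705,469

Periodic rate r = 0.021 per year.
Growing ordinary annuity: PV = PMT₁ × [1 − ((1+g)/(1+r))^n] / (r − g) = 42,403 × [1 − ((1+0.0081)/(1+r))^19] / (r − 0.0081) = ¥705,469.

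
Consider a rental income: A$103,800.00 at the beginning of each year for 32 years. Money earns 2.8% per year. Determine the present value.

A$2,236,043.64

This is an annuity due: 32 payments of A$103,800.00 at the beginning of each year.
Periodic rate r = 0.028 per year.
PV = PMT × [(1 − (1+r)^−n)/r] × (1+r) = 103,800 × [1 − (1+r)^−32] / r × (1+r) = A$2,236,043.64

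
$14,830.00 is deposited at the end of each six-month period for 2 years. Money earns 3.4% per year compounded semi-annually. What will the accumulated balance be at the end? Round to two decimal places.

This is an ordinary annuity: 4 deposits of $14,830.00 at the end of each six-month period.
Periodic rate r = 0.034/2 per half-year; n is counted in half-years.
FV = PMT × [((1+r)^n − 1)/r] = 14,830 × [(1+r)^4 − 1] / r = $60,849.88

$60,849.88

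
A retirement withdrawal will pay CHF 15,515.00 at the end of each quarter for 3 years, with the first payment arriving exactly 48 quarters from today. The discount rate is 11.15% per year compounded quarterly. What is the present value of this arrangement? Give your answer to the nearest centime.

Ordinary annuity of 12 payments, first payment at period 48.
Periodic rate r = 0.1115/4 per quarter; n is counted in quarters.
The ordinary-annuity PV formula values the stream one period before the first payment (period 47); discount that back 47 periods:
PV₀ = 15,515 × [1 − (1+r)^−12] / r × (1+r)^−47 = CHF 42,961.66

CHF 42,961.66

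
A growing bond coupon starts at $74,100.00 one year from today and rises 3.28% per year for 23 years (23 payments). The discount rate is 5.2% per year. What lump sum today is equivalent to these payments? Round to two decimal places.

Periodic rate r = 0.052 per year.
Growing ordinary annuity: PV = PMT₁ × [1 − ((1+g)/(1+r))^n] / (r − g) = 74,100 × [1 − ((1+0.0328)/(1+r))^23] / (r − 0.0328) = $1,332,823.03.

$1,332,823.03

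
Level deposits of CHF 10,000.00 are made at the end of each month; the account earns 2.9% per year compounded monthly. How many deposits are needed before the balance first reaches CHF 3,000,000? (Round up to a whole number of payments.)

226 payments

Periodic rate r = 0.029/12 per month; n is counted in months.
Ordinary annuity FV: 3,000,000 = 10,000 × [((1+r)^n − 1)/r].
(1+r)^n = 1 + 3,000,000 × r / 10,000, so n = ln(1 + 3,000,000·r/10,000) / ln(1+r) = 225.88.
Round up to a whole number of payments: n = 226.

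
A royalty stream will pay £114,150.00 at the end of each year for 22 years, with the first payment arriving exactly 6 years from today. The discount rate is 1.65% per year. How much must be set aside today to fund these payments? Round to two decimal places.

Ordinary annuity of 22 payments, first payment at period 6.
Periodic rate r = 0.0165 per year.
The ordinary-annuity PV formula values the stream one period before the first payment (period 5); discount that back 5 periods:
PV₀ = 114,150 × [1 − (1+r)^−22] / r × (1+r)^−5 = £1,927,369.96

£1,927,369.96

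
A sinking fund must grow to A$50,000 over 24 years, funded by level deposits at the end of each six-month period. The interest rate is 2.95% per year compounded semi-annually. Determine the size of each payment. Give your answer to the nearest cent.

A$723.42

Level ordinary annuity; solve FV = PMT × [((1+r)^n − 1)/r] for PMT.
Periodic rate r = 0.0295/2 per half-year; n is counted in half-years.
With n = 48: PMT = 50,000 / ([((1+r)^n − 1)/r]) = A$723.42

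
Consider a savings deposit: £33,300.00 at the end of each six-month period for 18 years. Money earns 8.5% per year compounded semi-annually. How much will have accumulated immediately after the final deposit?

This is an ordinary annuity: 36 deposits of £33,300.00 at the end of each six-month period.
Periodic rate r = 0.085/2 per half-year; n is counted in half-years.
FV = PMT × [((1+r)^n − 1)/r] = 33,300 × [(1+r)^36 − 1] / r = £2,722,322.72

£2,722,322.72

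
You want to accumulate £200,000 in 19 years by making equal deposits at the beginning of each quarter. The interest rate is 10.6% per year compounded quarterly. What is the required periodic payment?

Level annuity due; solve FV = PMT × [((1+r)^n − 1)/r] × (1+r) for PMT.
Periodic rate r = 0.106/4 per quarter; n is counted in quarters.
With n = 76: PMT = 200,000 / ([((1+r)^n − 1)/r] × (1+r)) = £819.64

£819.64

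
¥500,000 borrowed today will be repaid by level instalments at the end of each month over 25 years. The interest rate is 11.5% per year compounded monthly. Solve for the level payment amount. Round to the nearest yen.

Level ordinary annuity; solve PV = PMT × [(1 − (1+r)^−n)/r] for PMT.
Periodic rate r = 0.115/12 per month; n is counted in months.
With n = 300: PMT = 500,000 / ([(1 − (1+r)^−n)/r]) = ¥5,082

¥5,082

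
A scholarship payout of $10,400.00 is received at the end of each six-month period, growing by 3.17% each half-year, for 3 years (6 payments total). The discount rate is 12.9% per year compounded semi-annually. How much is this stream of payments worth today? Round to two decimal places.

Periodic rate r = 0.129/2 per half-year; n is counted in half-years.
Growing ordinary annuity: PV = PMT₁ × [1 − ((1+g)/(1+r))^n] / (r − g) = 10,400 × [1 − ((1+0.0317)/(1+r))^6] / (r − 0.0317) = $54,284.84.

$54,284.84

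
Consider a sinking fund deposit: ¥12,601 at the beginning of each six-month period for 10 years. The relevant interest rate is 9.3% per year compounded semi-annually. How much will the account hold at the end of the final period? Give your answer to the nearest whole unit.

¥420,253

This is an annuity due: 20 deposits of ¥12,601 at the beginning of each six-month period.
Periodic rate r = 0.093/2 per half-year; n is counted in half-years.
FV = PMT × [((1+r)^n − 1)/r] × (1+r) = 12,601 × [(1+r)^20 − 1] / r × (1+r) = ¥420,253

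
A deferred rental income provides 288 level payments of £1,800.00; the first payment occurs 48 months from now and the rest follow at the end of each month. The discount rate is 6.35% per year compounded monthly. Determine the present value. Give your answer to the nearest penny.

£207,377.28

Ordinary annuity of 288 payments, first payment at period 48.
Periodic rate r = 0.0635/12 per month; n is counted in months.
The ordinary-annuity PV formula values the stream one period before the first payment (period 47); discount that back 47 periods:
PV₀ = 1,800 × [1 − (1+r)^−288] / r × (1+r)^−47 = £207,377.28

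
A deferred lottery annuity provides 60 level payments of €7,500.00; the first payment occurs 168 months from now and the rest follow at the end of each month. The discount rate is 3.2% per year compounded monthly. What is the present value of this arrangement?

€266,225.90

Ordinary annuity of 60 payments, first payment at period 168.
Periodic rate r = 0.032/12 per month; n is counted in months.
The ordinary-annuity PV formula values the stream one period before the first payment (period 167); discount that back 167 periods:
PV₀ = 7,500 × [1 − (1+r)^−60] / r × (1+r)^−167 = €266,225.90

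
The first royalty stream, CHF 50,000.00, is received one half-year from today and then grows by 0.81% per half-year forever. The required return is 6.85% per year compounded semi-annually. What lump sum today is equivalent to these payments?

CHF 1,912,045.89

Periodic rate r = 0.0685/2 per half-year.
Growing perpetuity (Gordon): PV = PMT₁ / (r − g) = 50,000 / (r − 0.0081) = CHF 1,912,045.89.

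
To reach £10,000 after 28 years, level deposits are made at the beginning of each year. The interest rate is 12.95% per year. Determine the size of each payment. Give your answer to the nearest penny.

Level annuity due; solve FV = PMT × [((1+r)^n − 1)/r] × (1+r) for PMT.
Periodic rate r = 0.1295 per year.
With n = 28: PMT = 10,000 / ([((1+r)^n − 1)/r] × (1+r)) = £39.19

£39.19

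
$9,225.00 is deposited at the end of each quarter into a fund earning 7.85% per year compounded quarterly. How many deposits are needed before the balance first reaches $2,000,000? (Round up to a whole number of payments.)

Periodic rate r = 0.0785/4 per quarter; n is counted in quarters.
Ordinary annuity FV: 2,000,000 = 9,225 × [((1+r)^n − 1)/r].
(1+r)^n = 1 + 2,000,000 × r / 9,225, so n = ln(1 + 2,000,000·r/9,225) / ln(1+r) = 85.37.
Round up to a whole number of payments: n = 86.

86 payments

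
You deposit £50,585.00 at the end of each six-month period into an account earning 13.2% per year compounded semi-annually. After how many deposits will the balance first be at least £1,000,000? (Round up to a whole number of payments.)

14 payments

Periodic rate r = 0.132/2 per half-year; n is counted in half-years.
Ordinary annuity FV: 1,000,000 = 50,585 × [((1+r)^n − 1)/r].
(1+r)^n = 1 + 1,000,000 × r / 50,585, so n = ln(1 + 1,000,000·r/50,585) / ln(1+r) = 13.06.
Round up to a whole number of payments: n = 14.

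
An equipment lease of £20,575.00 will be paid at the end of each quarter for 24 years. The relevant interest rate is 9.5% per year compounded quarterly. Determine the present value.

£775,311.80

This is an ordinary annuity: 96 payments of £20,575.00 at the end of each quarter.
Periodic rate r = 0.095/4 per quarter; n is counted in quarters.
PV = PMT × [(1 − (1+r)^−n)/r] = 20,575 × [1 − (1+r)^−96] / r = £775,311.80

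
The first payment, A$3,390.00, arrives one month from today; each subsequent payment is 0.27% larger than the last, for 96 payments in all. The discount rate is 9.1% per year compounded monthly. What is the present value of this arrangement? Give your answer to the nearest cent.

Periodic rate r = 0.091/12 per month; n is counted in months.
Growing ordinary annuity: PV = PMT₁ × [1 − ((1+g)/(1+r))^n] / (r − g) = 3,390 × [1 − ((1+0.0027)/(1+r))^96] / (r − 0.0027) = A$258,759.13.

A$258,759.13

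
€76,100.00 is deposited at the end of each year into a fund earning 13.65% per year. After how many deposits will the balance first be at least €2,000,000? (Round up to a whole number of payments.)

12 payments

Periodic rate r = 0.1365 per year.
Ordinary annuity FV: 2,000,000 = 76,100 × [((1+r)^n − 1)/r].
(1+r)^n = 1 + 2,000,000 × r / 76,100, so n = ln(1 + 2,000,000·r/76,100) / ln(1+r) = 11.91.
Round up to a whole number of payments: n = 12.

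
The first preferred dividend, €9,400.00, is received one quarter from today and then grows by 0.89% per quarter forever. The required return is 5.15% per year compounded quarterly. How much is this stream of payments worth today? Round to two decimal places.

Periodic rate r = 0.0515/4 per quarter.
Growing perpetuity (Gordon): PV = PMT₁ / (r − g) = 9,400 / (r − 0.0089) = €2,364,779.87.

€2,364,779.87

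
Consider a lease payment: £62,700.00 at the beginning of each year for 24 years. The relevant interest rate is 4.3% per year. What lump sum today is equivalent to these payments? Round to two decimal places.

This is an annuity due: 24 payments of £62,700.00 at the beginning of each year.
Periodic rate r = 0.043 per year.
PV = PMT × [(1 − (1+r)^−n)/r] × (1+r) = 62,700 × [1 − (1+r)^−24] / r × (1+r) = £967,158.06

£967,158.06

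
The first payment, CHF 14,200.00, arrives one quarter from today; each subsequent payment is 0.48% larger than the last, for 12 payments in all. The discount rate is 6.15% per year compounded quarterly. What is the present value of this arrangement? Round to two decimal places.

Periodic rate r = 0.0615/4 per quarter; n is counted in quarters.
Growing ordinary annuity: PV = PMT₁ × [1 − ((1+g)/(1+r))^n] / (r − g) = 14,200 × [1 − ((1+0.0048)/(1+r))^12] / (r − 0.0048) = CHF 158,532.79.

CHF 158,532.79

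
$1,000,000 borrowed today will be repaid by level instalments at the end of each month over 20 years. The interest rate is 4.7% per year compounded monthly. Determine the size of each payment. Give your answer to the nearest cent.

Level ordinary annuity; solve PV = PMT × [(1 − (1+r)^−n)/r] for PMT.
Periodic rate r = 0.047/12 per month; n is counted in months.
With n = 240: PMT = 1,000,000 / ([(1 − (1+r)^−n)/r]) = $6,434.96

$6,434.96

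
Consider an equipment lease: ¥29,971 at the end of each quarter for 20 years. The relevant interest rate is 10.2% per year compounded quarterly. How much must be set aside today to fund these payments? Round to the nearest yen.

¥1,018,547

This is an ordinary annuity: 80 payments of ¥29,971 at the end of each quarter.
Periodic rate r = 0.102/4 per quarter; n is counted in quarters.
PV = PMT × [(1 − (1+r)^−n)/r] = 29,971 × [1 − (1+r)^−80] / r = ¥1,018,547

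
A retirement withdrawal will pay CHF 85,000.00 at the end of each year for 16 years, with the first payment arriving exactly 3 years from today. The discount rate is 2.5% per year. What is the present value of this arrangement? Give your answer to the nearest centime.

Ordinary annuity of 16 payments, first payment at period 3.
Periodic rate r = 0.025 per year.
The ordinary-annuity PV formula values the stream one period before the first payment (period 2); discount that back 2 periods:
PV₀ = 85,000 × [1 − (1+r)^−16] / r × (1+r)^−2 = CHF 1,056,204.86

CHF 1,056,204.86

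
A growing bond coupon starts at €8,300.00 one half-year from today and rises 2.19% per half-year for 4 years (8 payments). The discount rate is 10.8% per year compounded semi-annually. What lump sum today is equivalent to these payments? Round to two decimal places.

€56,676.72

Periodic rate r = 0.108/2 per half-year; n is counted in half-years.
Growing ordinary annuity: PV = PMT₁ × [1 − ((1+g)/(1+r))^n] / (r − g) = 8,300 × [1 − ((1+0.0219)/(1+r))^8] / (r − 0.0219) = €56,676.72.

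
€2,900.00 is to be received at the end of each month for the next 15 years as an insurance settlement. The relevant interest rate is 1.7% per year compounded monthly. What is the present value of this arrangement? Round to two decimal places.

€460,472.89

This is an ordinary annuity: 180 payments of €2,900.00 at the end of each month.
Periodic rate r = 0.017/12 per month; n is counted in months.
PV = PMT × [(1 − (1+r)^−n)/r] = 2,900 × [1 − (1+r)^−180] / r = €460,472.89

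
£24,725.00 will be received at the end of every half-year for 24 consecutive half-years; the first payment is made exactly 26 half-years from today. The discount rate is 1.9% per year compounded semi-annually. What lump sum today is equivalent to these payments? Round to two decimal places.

£417,148.06

Ordinary annuity of 24 payments, first payment at period 26.
Periodic rate r = 0.019/2 per half-year; n is counted in half-years.
The ordinary-annuity PV formula values the stream one period before the first payment (period 25); discount that back 25 periods:
PV₀ = 24,725 × [1 − (1+r)^−24] / r × (1+r)^−25 = £417,148.06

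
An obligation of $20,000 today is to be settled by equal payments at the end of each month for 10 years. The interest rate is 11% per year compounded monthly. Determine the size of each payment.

Level ordinary annuity; solve PV = PMT × [(1 − (1+r)^−n)/r] for PMT.
Periodic rate r = 0.11/12 per month; n is counted in months.
With n = 120: PMT = 20,000 / ([(1 − (1+r)^−n)/r]) = $275.50

$275.50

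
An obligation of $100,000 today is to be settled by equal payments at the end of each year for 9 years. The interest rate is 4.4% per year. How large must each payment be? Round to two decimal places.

Level ordinary annuity; solve PV = PMT × [(1 − (1+r)^−n)/r] for PMT.
Periodic rate r = 0.044 per year.
With n = 9: PMT = 100,000 / ([(1 − (1+r)^−n)/r]) = $13,695.54

$13,695.54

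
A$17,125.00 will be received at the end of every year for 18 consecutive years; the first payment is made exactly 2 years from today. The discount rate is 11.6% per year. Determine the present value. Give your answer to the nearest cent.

Ordinary annuity of 18 payments, first payment at period 2.
Periodic rate r = 0.116 per year.
The ordinary-annuity PV formula values the stream one period before the first payment (period 1); discount that back 1 periods:
PV₀ = 17,125 × [1 − (1+r)^−18] / r × (1+r)^−1 = A$113,937.84

A$113,937.84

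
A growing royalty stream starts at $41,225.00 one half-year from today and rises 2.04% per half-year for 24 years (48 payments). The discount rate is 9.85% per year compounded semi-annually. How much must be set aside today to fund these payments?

$1,054,137.70

Periodic rate r = 0.0985/2 per half-year; n is counted in half-years.
Growing ordinary annuity: PV = PMT₁ × [1 − ((1+g)/(1+r))^n] / (r − g) = 41,225 × [1 − ((1+0.0204)/(1+r))^48] / (r − 0.0204) = $1,054,137.70.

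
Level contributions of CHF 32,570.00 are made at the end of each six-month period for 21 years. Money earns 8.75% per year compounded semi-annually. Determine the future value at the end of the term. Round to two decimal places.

CHF 3,752,225.29

This is an ordinary annuity: 42 deposits of CHF 32,570.00 at the end of each six-month period.
Periodic rate r = 0.0875/2 per half-year; n is counted in half-years.
FV = PMT × [((1+r)^n − 1)/r] = 32,570 × [(1+r)^42 − 1] / r = CHF 3,752,225.29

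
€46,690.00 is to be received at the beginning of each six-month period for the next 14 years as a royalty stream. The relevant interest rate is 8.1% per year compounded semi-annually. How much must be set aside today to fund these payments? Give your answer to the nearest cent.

This is an annuity due: 28 payments of €46,690.00 at the beginning of each six-month period.
Periodic rate r = 0.081/2 per half-year; n is counted in half-years.
PV = PMT × [(1 − (1+r)^−n)/r] × (1+r) = 46,690 × [1 − (1+r)^−28] / r × (1+r) = €804,860.91

€804,860.91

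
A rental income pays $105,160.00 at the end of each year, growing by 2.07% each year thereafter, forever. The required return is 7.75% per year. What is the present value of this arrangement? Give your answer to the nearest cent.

Periodic rate r = 0.0775 per year.
Growing perpetuity (Gordon): PV = PMT₁ / (r − g) = 105,160 / (r − 0.0207) = $1,851,408.45.

$1,851,408.45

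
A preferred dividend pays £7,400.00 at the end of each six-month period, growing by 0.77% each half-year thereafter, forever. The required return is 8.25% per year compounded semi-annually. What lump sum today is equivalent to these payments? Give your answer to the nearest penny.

Periodic rate r = 0.0825/2 per half-year.
Growing perpetuity (Gordon): PV = PMT₁ / (r − g) = 7,400 / (r − 0.0077) = £220,566.32.

£220,566.32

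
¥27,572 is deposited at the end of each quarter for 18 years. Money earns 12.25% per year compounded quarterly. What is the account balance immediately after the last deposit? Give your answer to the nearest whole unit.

¥6,999,936

This is an ordinary annuity: 72 deposits of ¥27,572 at the end of each quarter.
Periodic rate r = 0.1225/4 per quarter; n is counted in quarters.
FV = PMT × [((1+r)^n − 1)/r] = 27,572 × [(1+r)^72 − 1] / r = ¥6,999,936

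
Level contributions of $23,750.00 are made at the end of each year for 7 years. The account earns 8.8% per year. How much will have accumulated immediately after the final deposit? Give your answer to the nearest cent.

$217,174.47

This is an ordinary annuity: 7 deposits of $23,750.00 at the end of each year.
Periodic rate r = 0.088 per year.
FV = PMT × [((1+r)^n − 1)/r] = 23,750 × [(1+r)^7 − 1] / r = $217,174.47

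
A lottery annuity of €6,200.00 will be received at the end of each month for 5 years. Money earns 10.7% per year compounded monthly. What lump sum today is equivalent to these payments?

This is an ordinary annuity: 60 payments of €6,200.00 at the end of each month.
Periodic rate r = 0.107/12 per month; n is counted in months.
PV = PMT × [(1 − (1+r)^−n)/r] = 6,200 × [1 − (1+r)^−60] / r = €287,128.63

€287,128.63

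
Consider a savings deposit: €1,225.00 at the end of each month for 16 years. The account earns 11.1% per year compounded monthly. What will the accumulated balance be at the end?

€643,378.52

This is an ordinary annuity: 192 deposits of €1,225.00 at the end of each month.
Periodic rate r = 0.111/12 per month; n is counted in months.
FV = PMT × [((1+r)^n − 1)/r] = 1,225 × [(1+r)^192 − 1] / r = €643,378.52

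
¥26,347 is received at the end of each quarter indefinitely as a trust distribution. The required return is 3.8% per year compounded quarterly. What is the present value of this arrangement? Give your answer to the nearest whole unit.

¥2,773,368

Periodic rate r = 0.038/4 per quarter.
Level perpetuity: PV = PMT / r = 26,347 / (0.038/4) = ¥2,773,368.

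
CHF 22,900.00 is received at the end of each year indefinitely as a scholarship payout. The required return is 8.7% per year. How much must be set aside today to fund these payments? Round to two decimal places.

CHF 263,218.39

Periodic rate r = 0.087 per year.
Level perpetuity: PV = PMT / r = 22,900 / (0.087) = CHF 263,218.39.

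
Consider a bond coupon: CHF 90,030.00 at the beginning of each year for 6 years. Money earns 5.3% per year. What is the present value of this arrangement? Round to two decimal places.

This is an annuity due: 6 payments of CHF 90,030.00 at the beginning of each year.
Periodic rate r = 0.053 per year.
PV = PMT × [(1 − (1+r)^−n)/r] × (1+r) = 90,030 × [1 − (1+r)^−6] / r × (1+r) = CHF 476,601.42

CHF 476,601.42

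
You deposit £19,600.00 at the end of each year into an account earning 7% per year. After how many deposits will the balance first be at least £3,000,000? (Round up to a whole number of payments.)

37 payments

Periodic rate r = 0.07 per year.
Ordinary annuity FV: 3,000,000 = 19,600 × [((1+r)^n − 1)/r].
(1+r)^n = 1 + 3,000,000 × r / 19,600, so n = ln(1 + 3,000,000·r/19,600) / ln(1+r) = 36.37.
Round up to a whole number of payments: n = 37.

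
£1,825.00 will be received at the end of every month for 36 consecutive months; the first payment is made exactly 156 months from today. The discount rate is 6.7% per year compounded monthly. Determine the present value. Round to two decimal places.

£25,047.07

Ordinary annuity of 36 payments, first payment at period 156.
Periodic rate r = 0.067/12 per month; n is counted in months.
The ordinary-annuity PV formula values the stream one period before the first payment (period 155); discount that back 155 periods:
PV₀ = 1,825 × [1 − (1+r)^−36] / r × (1+r)^−155 = £25,047.07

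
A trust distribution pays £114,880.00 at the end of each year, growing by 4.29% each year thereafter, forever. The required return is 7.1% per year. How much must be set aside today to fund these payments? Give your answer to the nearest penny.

Periodic rate r = 0.071 per year.
Growing perpetuity (Gordon): PV = PMT₁ / (r − g) = 114,880 / (r − 0.0429) = £4,088,256.23.

£4,088,256.23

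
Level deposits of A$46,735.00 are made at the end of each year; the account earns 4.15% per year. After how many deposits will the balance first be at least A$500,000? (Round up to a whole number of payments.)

10 payments

Periodic rate r = 0.0415 per year.
Ordinary annuity FV: 500,000 = 46,735 × [((1+r)^n − 1)/r].
(1+r)^n = 1 + 500,000 × r / 46,735, so n = ln(1 + 500,000·r/46,735) / ln(1+r) = 9.04.
Round up to a whole number of payments: n = 10.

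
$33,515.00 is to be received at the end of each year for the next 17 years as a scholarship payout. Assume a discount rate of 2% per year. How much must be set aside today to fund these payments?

$478,992.09

This is an ordinary annuity: 17 payments of $33,515.00 at the end of each year.
Periodic rate r = 0.02 per year.
PV = PMT × [(1 − (1+r)^−n)/r] = 33,515 × [1 − (1+r)^−17] / r = $478,992.09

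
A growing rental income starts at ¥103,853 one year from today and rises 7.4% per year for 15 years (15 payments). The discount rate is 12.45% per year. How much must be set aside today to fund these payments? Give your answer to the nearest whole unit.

¥1,024,209

Periodic rate r = 0.1245 per year.
Growing ordinary annuity: PV = PMT₁ × [1 − ((1+g)/(1+r))^n] / (r − g) = 103,853 × [1 − ((1+0.074)/(1+r))^15] / (r − 0.074) = ¥1,024,209.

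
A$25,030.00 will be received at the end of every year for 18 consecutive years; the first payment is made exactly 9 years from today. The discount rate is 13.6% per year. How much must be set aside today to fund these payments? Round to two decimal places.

A$59,673.55

Ordinary annuity of 18 payments, first payment at period 9.
Periodic rate r = 0.136 per year.
The ordinary-annuity PV formula values the stream one period before the first payment (period 8); discount that back 8 periods:
PV₀ = 25,030 × [1 − (1+r)^−18] / r × (1+r)^−8 = A$59,673.55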